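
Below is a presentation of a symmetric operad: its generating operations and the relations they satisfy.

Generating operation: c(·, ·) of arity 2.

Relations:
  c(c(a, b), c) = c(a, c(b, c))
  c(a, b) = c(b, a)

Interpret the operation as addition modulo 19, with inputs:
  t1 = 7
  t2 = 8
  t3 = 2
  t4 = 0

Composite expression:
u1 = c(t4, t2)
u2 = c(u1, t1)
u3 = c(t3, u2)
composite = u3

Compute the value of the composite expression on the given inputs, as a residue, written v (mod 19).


c(t4, t2) = 8
c(c(t4, t2), t1) = 15
c(t3, c(c(t4, t2), t1)) = 17

17 (mod 19)


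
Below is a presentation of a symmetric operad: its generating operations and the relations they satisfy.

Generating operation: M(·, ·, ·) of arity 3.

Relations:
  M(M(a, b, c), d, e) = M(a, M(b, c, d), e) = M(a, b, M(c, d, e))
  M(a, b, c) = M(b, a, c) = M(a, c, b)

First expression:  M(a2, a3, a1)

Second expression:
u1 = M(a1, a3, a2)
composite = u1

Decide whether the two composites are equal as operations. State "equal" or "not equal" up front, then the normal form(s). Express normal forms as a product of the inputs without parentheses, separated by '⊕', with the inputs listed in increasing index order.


Normal form of the first expression: a1 ⊕ a2 ⊕ a3
Normal form of the second expression: a1 ⊕ a2 ⊕ a3
Same normal form: equal.

equal: each reduces to a1 ⊕ a2 ⊕ a3


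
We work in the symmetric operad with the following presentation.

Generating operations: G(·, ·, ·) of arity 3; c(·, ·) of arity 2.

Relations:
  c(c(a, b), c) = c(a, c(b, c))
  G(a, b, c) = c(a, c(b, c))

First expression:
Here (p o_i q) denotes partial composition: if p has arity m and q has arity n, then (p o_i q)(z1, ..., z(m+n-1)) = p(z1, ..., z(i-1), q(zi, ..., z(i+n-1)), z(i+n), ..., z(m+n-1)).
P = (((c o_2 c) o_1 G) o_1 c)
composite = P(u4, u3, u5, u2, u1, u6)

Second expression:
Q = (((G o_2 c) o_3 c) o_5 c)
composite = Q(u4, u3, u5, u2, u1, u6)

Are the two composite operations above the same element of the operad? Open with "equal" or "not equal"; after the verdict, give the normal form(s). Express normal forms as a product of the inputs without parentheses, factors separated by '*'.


equal; the common form is u4 * u3 * u5 * u2 * u1 * u6


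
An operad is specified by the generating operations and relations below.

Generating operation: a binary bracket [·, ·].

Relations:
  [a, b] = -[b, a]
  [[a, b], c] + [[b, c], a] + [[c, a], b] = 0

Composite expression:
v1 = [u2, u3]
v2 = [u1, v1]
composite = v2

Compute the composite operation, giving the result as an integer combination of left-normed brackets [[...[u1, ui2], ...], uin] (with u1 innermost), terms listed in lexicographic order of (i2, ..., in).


[[u1, u2], u3] - [[u1, u3], u2]

A multilinear Lie element is pinned by u1-initial words (u1 innermost).
Composite bracket: [u1, [u2, u3]]
The bracket unfolds into 4 signed words via [a, b] = ab - ba (2^2 = 4).
Keep just the words that open with u1:
  word u1u2u3 has sign +1, contributing +[[u1, u2], u3]
  word u1u3u2 has sign -1, contributing -[[u1, u3], u2]


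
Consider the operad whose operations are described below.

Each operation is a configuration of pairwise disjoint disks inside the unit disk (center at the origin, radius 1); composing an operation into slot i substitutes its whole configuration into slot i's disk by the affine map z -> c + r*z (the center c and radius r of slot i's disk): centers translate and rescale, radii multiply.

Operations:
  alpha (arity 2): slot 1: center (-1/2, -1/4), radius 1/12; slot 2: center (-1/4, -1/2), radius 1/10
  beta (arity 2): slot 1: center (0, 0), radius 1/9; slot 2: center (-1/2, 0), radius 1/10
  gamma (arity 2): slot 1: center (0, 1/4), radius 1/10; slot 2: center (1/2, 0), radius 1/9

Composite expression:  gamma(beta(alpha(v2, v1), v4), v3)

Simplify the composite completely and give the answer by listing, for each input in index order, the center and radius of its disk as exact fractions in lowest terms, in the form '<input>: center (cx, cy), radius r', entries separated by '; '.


Nesting under gamma composes maps z -> c + r*z down each v-path.
v2: after 3 affine steps, its disk has center (-1/180, 89/360), radius 1/1080
v1: after 3 affine steps, its disk has center (-1/360, 11/45), radius 1/900
v4: after 2 affine steps, its disk has center (-1/20, 1/4), radius 1/100
v3: after 1 affine step, its disk has center (1/2, 0), radius 1/9

v1: center (-1/360, 11/45), radius 1/900; v2: center (-1/180, 89/360), radius 1/1080; v3: center (1/2, 0), radius 1/9; v4: center (-1/20, 1/4), radius 1/100


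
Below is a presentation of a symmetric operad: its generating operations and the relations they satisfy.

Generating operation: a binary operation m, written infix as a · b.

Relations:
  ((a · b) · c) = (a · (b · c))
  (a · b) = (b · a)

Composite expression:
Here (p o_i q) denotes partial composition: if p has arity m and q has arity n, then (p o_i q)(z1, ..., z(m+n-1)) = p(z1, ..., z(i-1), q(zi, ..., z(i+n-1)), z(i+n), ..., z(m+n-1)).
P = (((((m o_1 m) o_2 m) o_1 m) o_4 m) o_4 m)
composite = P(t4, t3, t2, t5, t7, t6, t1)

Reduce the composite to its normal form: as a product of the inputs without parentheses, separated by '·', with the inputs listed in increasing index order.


t1 · t2 · t3 · t4 · t5 · t6 · t7

Shape and order are irrelevant to m; the t-input set decides.
(t4 · t3) linearizes to t4 · t3
(t5 · t7) linearizes to t5 · t7
((t5 · t7) · t6) linearizes to t5 · t7 · t6
(t2 · ((t5 · t7) · t6)) linearizes to t2 · t5 · t7 · t6
((t4 · t3) · (t2 · ((t5 · t7) · t6))) linearizes to t4 · t3 · t2 · t5 · t7 · t6
(((t4 · t3) · (t2 · ((t5 · t7) · t6))) · t1) linearizes to t4 · t3 · t2 · t5 · t7 · t6 · t1
rearranged into index order: t1 · t2 · t3 · t4 · t5 · t6 · t7


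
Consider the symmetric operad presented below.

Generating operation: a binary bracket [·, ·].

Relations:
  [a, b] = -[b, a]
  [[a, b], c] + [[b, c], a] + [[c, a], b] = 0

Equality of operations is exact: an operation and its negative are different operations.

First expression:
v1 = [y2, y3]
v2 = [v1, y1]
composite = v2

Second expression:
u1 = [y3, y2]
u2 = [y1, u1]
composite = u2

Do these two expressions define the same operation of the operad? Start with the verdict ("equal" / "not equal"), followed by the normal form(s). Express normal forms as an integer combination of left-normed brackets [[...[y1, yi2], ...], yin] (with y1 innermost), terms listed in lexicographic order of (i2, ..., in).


equal; the common form is -[[y1, y2], y3] + [[y1, y3], y2]

Reducing the first expression gives -[[y1, y2], y3] + [[y1, y3], y2]
Reducing the second expression gives -[[y1, y2], y3] + [[y1, y3], y2]
Both agree, so they are equal.


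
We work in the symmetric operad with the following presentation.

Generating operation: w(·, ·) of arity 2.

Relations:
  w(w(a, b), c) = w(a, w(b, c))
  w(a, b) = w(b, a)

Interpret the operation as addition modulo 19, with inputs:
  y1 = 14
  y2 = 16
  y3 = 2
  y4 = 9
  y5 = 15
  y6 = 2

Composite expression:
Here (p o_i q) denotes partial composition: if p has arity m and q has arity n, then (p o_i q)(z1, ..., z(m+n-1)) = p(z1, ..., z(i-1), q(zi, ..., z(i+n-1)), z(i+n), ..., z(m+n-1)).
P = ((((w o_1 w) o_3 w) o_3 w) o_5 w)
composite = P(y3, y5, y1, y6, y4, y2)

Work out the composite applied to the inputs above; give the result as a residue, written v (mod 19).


w(y3, y5) = 17
w(y1, y6) = 16
w(y4, y2) = 6
w(w(y1, y6), w(y4, y2)) = 3
w(w(y3, y5), w(w(y1, y6), w(y4, y2))) = 1

1 (mod 19)


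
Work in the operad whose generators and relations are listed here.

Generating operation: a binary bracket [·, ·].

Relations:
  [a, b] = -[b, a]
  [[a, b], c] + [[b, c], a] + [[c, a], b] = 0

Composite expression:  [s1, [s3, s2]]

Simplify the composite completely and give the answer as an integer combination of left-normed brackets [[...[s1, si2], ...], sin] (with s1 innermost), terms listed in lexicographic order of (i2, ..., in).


-[[s1, s2], s3] + [[s1, s3], s2]

A multilinear Lie element is pinned by s1-initial words (s1 innermost).
Composite bracket: [s1, [s3, s2]]
Full expansion: 4 signed words from ab - ba (2^2 = 4).
Collect the words opening with s1:
  word s1s2s3 has sign -1, contributing -[[s1, s2], s3]
  word s1s3s2 has sign +1, contributing +[[s1, s3], s2]


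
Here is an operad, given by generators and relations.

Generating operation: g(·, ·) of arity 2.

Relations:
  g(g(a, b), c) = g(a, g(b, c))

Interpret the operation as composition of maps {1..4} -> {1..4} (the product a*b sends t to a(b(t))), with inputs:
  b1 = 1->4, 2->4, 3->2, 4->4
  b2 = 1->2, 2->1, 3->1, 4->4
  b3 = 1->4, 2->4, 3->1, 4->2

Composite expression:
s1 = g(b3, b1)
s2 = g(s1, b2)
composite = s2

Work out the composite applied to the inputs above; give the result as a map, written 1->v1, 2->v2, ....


1->2, 2->2, 3->2, 4->2


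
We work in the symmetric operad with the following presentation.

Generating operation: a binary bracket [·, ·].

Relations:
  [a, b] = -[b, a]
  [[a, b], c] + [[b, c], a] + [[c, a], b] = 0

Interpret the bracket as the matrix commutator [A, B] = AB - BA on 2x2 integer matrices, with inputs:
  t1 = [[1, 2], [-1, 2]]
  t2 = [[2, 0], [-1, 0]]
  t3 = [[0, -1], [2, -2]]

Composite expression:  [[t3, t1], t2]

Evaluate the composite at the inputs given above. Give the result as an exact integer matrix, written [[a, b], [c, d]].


[[-3, -6], [-6, 3]]

[t3, t1] = [[-3, 3], [0, 3]]
[[t3, t1], t2] = [[-3, -6], [-6, 3]]


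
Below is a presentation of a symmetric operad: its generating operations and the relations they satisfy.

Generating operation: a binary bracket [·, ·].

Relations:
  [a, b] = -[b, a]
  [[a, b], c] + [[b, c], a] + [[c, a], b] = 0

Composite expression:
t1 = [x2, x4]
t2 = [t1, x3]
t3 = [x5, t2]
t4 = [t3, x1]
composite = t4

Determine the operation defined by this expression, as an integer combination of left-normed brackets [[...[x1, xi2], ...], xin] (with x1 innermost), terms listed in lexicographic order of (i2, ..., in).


Expand each bracket as ab - ba; the x1-initial words give the coefficients.
Composite bracket: [[x5, [[x2, x4], x3]], x1]
Applying ab - ba throughout gives 16 signed words (2^4 = 16).
Coefficients come from the x1-initial words:
  sign of x1x2x4x3x5 is +1, so it contributes +[[[[x1, x2], x4], x3], x5]
  sign of x1x3x2x4x5 is -1, so it contributes -[[[[x1, x3], x2], x4], x5]
  sign of x1x3x4x2x5 is +1, so it contributes +[[[[x1, x3], x4], x2], x5]
  sign of x1x4x2x3x5 is -1, so it contributes -[[[[x1, x4], x2], x3], x5]
  sign of x1x5x2x4x3 is -1, so it contributes -[[[[x1, x5], x2], x4], x3]
  sign of x1x5x3x2x4 is +1, so it contributes +[[[[x1, x5], x3], x2], x4]
  sign of x1x5x3x4x2 is -1, so it contributes -[[[[x1, x5], x3], x4], x2]
  sign of x1x5x4x2x3 is +1, so it contributes +[[[[x1, x5], x4], x2], x3]

[[[[x1, x2], x4], x3], x5] - [[[[x1, x3], x2], x4], x5] + [[[[x1, x3], x4], x2], x5] - [[[[x1, x4], x2], x3], x5] - [[[[x1, x5], x2], x4], x3] + [[[[x1, x5], x3], x2], x4] - [[[[x1, x5], x3], x4], x2] + [[[[x1, x5], x4], x2], x3]


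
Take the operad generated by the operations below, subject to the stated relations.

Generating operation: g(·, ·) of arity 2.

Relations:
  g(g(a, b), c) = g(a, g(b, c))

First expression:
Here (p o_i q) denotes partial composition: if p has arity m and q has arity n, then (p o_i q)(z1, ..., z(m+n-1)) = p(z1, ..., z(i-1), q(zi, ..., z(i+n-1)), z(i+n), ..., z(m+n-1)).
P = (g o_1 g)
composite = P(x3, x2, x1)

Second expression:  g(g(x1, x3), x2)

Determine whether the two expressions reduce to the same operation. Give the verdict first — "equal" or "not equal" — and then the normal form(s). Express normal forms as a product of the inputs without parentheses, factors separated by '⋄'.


not equal: they reduce to x3 ⋄ x2 ⋄ x1 and x1 ⋄ x3 ⋄ x2

Normal form of the first expression: x3 ⋄ x2 ⋄ x1
Normal form of the second expression: x1 ⋄ x3 ⋄ x2
Distinct normal forms: not equal.


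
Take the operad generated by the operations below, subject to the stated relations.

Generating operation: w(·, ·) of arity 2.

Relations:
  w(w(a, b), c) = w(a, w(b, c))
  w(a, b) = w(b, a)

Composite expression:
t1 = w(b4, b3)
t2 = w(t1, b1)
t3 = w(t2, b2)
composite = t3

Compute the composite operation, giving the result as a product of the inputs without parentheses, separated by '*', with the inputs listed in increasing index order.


Any arrangement under w is one operation, so sort the b-inputs.
w(b4, b3) reduces to b4 * b3
w(w(b4, b3), b1) reduces to b4 * b3 * b1
w(w(w(b4, b3), b1), b2) reduces to b4 * b3 * b1 * b2
sorting the factors by input index: b1 * b2 * b3 * b4

b1 * b2 * b3 * b4


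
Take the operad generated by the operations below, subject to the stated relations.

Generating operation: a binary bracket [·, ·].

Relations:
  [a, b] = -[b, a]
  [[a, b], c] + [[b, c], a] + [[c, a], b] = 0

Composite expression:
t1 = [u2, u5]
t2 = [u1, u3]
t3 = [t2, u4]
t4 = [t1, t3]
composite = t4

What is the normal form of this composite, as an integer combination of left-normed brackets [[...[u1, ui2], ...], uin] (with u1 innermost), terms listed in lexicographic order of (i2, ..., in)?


-[[[[u1, u3], u4], u2], u5] + [[[[u1, u3], u4], u5], u2]

A multilinear Lie element is pinned by u1-initial words (u1 innermost).
Composite bracket: [[u2, u5], [[u1, u3], u4]]
Under [a, b] = ab - ba we get 16 signed associative words (2^4 = 16).
Keep just the words that open with u1:
  sign of u1u3u4u2u5 is -1, so it contributes -[[[[u1, u3], u4], u2], u5]
  sign of u1u3u4u5u2 is +1, so it contributes +[[[[u1, u3], u4], u5], u2]


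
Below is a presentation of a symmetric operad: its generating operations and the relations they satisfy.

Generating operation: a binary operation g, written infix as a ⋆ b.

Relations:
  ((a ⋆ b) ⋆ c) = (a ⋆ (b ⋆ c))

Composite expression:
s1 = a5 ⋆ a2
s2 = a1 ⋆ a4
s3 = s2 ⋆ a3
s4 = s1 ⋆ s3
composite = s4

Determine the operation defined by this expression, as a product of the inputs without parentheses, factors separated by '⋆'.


a5 ⋆ a2 ⋆ a1 ⋆ a4 ⋆ a3

Key point: g is associative — brackets drop, the a-order remains.
(a5 ⋆ a2) reduces to a5 ⋆ a2
(a1 ⋆ a4) reduces to a1 ⋆ a4
((a1 ⋆ a4) ⋆ a3) reduces to a1 ⋆ a4 ⋆ a3
((a5 ⋆ a2) ⋆ ((a1 ⋆ a4) ⋆ a3)) reduces to a5 ⋆ a2 ⋆ a1 ⋆ a4 ⋆ a3


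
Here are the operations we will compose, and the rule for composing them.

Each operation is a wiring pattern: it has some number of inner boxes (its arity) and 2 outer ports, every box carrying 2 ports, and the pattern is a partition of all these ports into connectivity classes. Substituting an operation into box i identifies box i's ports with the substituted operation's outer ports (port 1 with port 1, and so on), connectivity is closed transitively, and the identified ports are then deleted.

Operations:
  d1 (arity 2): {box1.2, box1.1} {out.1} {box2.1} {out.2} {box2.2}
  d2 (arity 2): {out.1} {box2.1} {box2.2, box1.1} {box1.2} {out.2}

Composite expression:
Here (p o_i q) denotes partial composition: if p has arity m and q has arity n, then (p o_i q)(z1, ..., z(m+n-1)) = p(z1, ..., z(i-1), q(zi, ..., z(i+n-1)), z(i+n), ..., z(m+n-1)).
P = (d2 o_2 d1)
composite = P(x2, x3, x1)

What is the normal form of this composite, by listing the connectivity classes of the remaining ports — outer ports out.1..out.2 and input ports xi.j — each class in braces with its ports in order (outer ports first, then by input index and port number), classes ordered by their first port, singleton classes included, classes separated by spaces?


{out.1} {out.2} {x1.1} {x1.2} {x2.1} {x2.2} {x3.1, x3.2}

Treat the ports identified at d2 as solder joints: merge, then drop.
through d1, on inputs (x3, x1): {out.1} {out.2} {x1.1} {x1.2} {x3.1, x3.2} (out.j = stage outer ports)
through d2, on inputs (x2, x3, x1): {out.1} {out.2} {x1.1} {x1.2} {x2.1} {x2.2} {x3.1, x3.2} (out.j = stage outer ports)


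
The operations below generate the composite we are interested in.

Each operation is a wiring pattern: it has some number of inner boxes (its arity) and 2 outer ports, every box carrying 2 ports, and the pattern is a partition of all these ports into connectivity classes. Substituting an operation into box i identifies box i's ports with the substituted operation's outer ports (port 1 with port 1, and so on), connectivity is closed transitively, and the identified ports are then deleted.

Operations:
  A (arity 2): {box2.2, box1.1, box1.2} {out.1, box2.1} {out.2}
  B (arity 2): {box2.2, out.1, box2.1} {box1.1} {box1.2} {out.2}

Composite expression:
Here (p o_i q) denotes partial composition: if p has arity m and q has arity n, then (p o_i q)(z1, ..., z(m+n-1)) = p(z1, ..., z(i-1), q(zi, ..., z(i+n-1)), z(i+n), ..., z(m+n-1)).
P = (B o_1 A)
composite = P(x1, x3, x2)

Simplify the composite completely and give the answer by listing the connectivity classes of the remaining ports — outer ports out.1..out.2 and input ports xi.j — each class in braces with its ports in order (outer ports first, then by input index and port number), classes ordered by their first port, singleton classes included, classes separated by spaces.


{out.1, x2.1, x2.2} {out.2} {x1.1, x1.2, x3.2} {x3.1}

Treat the ports identified at B as solder joints: merge, then drop.
composing A on (x1, x3), with out.j its own outer ports: {out.1, x3.1} {out.2} {x1.1, x1.2, x3.2}
composing B on (x1, x3, x2), with out.j its own outer ports: {out.1, x2.1, x2.2} {out.2} {x1.1, x1.2, x3.2} {x3.1}


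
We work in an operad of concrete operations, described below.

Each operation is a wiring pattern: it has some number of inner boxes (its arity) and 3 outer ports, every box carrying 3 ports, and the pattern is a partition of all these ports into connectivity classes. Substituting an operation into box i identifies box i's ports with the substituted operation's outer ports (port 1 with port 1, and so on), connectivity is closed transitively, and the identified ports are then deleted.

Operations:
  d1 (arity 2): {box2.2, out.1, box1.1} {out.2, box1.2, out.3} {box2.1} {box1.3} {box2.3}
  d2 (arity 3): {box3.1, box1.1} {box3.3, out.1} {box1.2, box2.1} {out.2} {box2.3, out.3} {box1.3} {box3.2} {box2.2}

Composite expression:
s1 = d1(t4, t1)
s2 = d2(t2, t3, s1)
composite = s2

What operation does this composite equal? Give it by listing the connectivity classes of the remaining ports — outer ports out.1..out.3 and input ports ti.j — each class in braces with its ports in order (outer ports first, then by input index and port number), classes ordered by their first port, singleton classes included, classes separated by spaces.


{out.1, t4.2} {out.2} {out.3, t3.3} {t1.1} {t1.2, t2.1, t4.1} {t1.3} {t2.2, t3.1} {t2.3} {t3.2} {t4.3}

Connectivity passes through glued d2-boundaries; trace each wire chain.
through d1, on inputs (t4, t1): {out.1, t1.2, t4.1} {out.2, out.3, t4.2} {t1.1} {t1.3} {t4.3} (out.j = stage outer ports)
through d2, on inputs (t2, t3, t4, t1): {out.1, t4.2} {out.2} {out.3, t3.3} {t1.1} {t1.2, t2.1, t4.1} {t1.3} {t2.2, t3.1} {t2.3} {t3.2} {t4.3} (out.j = stage outer ports)


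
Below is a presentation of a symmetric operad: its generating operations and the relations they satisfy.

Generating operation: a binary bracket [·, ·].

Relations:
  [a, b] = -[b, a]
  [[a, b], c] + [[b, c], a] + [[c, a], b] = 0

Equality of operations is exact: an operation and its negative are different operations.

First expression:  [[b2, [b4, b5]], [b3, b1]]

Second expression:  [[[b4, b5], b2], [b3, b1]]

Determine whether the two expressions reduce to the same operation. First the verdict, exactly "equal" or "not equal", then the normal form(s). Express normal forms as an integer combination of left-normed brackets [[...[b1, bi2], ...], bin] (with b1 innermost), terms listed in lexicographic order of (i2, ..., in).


not equal; first: [[[[b1, b3], b2], b4], b5] - [[[[b1, b3], b2], b5], b4] - [[[[b1, b3], b4], b5], b2] + [[[[b1, b3], b5], b4], b2]; second: -[[[[b1, b3], b2], b4], b5] + [[[[b1, b3], b2], b5], b4] + [[[[b1, b3], b4], b5], b2] - [[[[b1, b3], b5], b4], b2]

The first expression, normalized: [[[[b1, b3], b2], b4], b5] - [[[[b1, b3], b2], b5], b4] - [[[[b1, b3], b4], b5], b2] + [[[[b1, b3], b5], b4], b2]
The second expression, normalized: -[[[[b1, b3], b2], b4], b5] + [[[[b1, b3], b2], b5], b4] + [[[[b1, b3], b4], b5], b2] - [[[[b1, b3], b5], b4], b2]
Distinct normal forms: not equal.


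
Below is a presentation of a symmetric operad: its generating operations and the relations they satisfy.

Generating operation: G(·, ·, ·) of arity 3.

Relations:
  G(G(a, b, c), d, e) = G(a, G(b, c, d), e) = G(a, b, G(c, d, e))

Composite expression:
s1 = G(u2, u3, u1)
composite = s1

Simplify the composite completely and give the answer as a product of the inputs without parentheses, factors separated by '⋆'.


u2 ⋆ u3 ⋆ u1

The G-tree's shape is irrelevant; the u-reading-order decides.
G(u2, u3, u1) linearizes to u2 ⋆ u3 ⋆ u1


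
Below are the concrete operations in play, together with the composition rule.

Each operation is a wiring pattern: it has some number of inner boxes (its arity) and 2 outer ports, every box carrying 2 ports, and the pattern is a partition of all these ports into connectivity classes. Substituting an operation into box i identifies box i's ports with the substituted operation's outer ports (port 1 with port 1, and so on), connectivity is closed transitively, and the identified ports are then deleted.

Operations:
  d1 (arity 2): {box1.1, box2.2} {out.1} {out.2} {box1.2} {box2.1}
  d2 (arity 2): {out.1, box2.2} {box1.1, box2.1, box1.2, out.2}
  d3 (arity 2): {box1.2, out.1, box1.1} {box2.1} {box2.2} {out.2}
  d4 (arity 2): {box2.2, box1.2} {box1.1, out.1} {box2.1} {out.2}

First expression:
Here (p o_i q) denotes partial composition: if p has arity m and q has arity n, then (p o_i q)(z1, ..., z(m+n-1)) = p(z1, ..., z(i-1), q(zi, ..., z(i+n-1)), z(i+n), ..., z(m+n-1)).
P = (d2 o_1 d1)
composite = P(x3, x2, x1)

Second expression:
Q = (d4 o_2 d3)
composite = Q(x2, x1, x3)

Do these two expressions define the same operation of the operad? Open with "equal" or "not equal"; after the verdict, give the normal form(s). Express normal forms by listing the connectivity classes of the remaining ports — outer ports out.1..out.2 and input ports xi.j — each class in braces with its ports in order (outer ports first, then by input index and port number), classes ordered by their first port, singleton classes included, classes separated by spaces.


Normal form of the first expression: {out.1, x1.2} {out.2, x1.1} {x2.1} {x2.2, x3.1} {x3.2}
Normal form of the second expression: {out.1, x2.1} {out.2} {x1.1, x1.2} {x2.2} {x3.1} {x3.2}
No match — not equal.

not equal; first: {out.1, x1.2} {out.2, x1.1} {x2.1} {x2.2, x3.1} {x3.2}; second: {out.1, x2.1} {out.2} {x1.1, x1.2} {x2.2} {x3.1} {x3.2}


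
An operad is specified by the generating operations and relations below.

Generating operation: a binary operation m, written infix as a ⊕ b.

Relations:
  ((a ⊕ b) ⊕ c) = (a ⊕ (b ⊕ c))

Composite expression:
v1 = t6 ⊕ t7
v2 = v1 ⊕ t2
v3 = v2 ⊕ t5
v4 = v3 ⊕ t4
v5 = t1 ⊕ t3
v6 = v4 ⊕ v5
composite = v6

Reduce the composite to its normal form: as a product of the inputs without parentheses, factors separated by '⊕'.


t6 ⊕ t7 ⊕ t2 ⊕ t5 ⊕ t4 ⊕ t1 ⊕ t3

Associativity of m dissolves the nesting; only the t-input order survives.
(t6 ⊕ t7) reduces to t6 ⊕ t7
((t6 ⊕ t7) ⊕ t2) reduces to t6 ⊕ t7 ⊕ t2
(((t6 ⊕ t7) ⊕ t2) ⊕ t5) reduces to t6 ⊕ t7 ⊕ t2 ⊕ t5
((((t6 ⊕ t7) ⊕ t2) ⊕ t5) ⊕ t4) reduces to t6 ⊕ t7 ⊕ t2 ⊕ t5 ⊕ t4
(t1 ⊕ t3) reduces to t1 ⊕ t3
(((((t6 ⊕ t7) ⊕ t2) ⊕ t5) ⊕ t4) ⊕ (t1 ⊕ t3)) reduces to t6 ⊕ t7 ⊕ t2 ⊕ t5 ⊕ t4 ⊕ t1 ⊕ t3


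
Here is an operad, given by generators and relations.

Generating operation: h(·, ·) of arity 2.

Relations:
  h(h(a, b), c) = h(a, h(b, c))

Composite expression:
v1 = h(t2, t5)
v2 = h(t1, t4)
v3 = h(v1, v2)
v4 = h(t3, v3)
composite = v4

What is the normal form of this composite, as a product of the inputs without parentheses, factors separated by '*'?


The h-tree's shape is irrelevant; the t-reading-order decides.
h(t2, t5) flattens to t2 * t5
h(t1, t4) flattens to t1 * t4
h(h(t2, t5), h(t1, t4)) flattens to t2 * t5 * t1 * t4
h(t3, h(h(t2, t5), h(t1, t4))) flattens to t3 * t2 * t5 * t1 * t4

t3 * t2 * t5 * t1 * t4


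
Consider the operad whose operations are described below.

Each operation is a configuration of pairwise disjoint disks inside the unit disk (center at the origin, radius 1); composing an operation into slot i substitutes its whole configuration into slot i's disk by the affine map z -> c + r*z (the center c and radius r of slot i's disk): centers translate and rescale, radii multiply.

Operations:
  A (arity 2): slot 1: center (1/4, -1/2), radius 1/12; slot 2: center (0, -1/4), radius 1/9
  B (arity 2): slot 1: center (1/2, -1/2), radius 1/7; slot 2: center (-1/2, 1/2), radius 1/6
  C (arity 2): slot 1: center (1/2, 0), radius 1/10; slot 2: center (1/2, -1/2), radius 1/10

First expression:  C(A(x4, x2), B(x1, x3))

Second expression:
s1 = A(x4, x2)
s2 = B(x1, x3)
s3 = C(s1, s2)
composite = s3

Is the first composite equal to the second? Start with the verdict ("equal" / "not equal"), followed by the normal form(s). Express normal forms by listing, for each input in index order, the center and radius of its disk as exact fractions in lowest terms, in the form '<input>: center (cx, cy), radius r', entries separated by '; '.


equal; the common form is x1: center (11/20, -11/20), radius 1/70; x2: center (1/2, -1/40), radius 1/90; x3: center (9/20, -9/20), radius 1/60; x4: center (21/40, -1/20), radius 1/120

Normal form of the first expression: x1: center (11/20, -11/20), radius 1/70; x2: center (1/2, -1/40), radius 1/90; x3: center (9/20, -9/20), radius 1/60; x4: center (21/40, -1/20), radius 1/120
Normal form of the second expression: x1: center (11/20, -11/20), radius 1/70; x2: center (1/2, -1/40), radius 1/90; x3: center (9/20, -9/20), radius 1/60; x4: center (21/40, -1/20), radius 1/120
Same normal form: equal.


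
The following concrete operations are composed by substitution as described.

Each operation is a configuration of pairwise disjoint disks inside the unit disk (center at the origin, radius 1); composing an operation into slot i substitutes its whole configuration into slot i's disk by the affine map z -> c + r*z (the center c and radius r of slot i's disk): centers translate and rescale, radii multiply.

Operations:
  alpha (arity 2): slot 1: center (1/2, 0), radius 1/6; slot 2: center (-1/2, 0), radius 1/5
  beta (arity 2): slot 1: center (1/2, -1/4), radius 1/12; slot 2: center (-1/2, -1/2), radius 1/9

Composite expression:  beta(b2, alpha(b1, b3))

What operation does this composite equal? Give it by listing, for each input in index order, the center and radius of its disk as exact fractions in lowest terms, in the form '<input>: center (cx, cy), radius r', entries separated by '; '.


Each b-disk chains the slot maps above it in beta; radii multiply.
b2 passes through 1 substitution, ending at center (1/2, -1/4), radius 1/12
b1 passes through 2 substitutions, ending at center (-4/9, -1/2), radius 1/54
b3 passes through 2 substitutions, ending at center (-5/9, -1/2), radius 1/45

b1: center (-4/9, -1/2), radius 1/54; b2: center (1/2, -1/4), radius 1/12; b3: center (-5/9, -1/2), radius 1/45


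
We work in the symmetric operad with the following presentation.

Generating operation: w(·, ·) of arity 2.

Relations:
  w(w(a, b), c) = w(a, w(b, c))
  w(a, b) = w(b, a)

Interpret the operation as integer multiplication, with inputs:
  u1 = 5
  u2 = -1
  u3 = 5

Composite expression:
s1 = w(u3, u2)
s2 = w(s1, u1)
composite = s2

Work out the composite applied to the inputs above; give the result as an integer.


-25

w(u3, u2) = -5
w(w(u3, u2), u1) = -25


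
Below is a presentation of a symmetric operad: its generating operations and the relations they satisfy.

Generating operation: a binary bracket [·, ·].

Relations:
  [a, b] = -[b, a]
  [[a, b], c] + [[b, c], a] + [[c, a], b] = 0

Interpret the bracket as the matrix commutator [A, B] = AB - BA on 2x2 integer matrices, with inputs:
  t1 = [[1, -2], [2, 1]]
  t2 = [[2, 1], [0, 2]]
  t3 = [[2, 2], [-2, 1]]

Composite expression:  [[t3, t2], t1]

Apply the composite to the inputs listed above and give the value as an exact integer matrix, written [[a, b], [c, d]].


[[2, -8], [-8, -2]]

[t3, t2] = [[2, 1], [0, -2]]
[[t3, t2], t1] = [[2, -8], [-8, -2]]


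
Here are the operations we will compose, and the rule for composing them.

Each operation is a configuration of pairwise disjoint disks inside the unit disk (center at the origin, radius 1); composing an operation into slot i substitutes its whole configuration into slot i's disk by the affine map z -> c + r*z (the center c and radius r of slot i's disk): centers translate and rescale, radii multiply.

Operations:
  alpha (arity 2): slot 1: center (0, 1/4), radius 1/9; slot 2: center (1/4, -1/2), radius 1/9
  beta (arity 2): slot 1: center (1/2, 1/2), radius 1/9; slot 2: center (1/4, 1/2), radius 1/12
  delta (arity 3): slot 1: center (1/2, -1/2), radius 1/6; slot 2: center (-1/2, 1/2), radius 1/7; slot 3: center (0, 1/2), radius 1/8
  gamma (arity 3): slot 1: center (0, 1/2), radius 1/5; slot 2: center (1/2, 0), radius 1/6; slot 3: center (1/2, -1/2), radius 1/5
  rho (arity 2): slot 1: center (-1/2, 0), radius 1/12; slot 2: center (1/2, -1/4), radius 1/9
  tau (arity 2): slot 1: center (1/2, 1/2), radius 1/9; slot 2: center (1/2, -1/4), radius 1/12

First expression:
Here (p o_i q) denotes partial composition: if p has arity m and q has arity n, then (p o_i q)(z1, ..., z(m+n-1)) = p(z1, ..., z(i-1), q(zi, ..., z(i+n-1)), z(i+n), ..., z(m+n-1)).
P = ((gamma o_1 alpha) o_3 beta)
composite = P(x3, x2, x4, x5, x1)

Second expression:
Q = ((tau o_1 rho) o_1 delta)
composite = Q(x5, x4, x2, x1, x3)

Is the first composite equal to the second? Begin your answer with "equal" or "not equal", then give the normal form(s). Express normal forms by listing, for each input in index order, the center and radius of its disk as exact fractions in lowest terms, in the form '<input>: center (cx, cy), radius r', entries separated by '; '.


not equal; first: x1: center (1/2, -1/2), radius 1/5; x2: center (1/20, 2/5), radius 1/45; x3: center (0, 11/20), radius 1/45; x4: center (7/12, 1/12), radius 1/54; x5: center (13/24, 1/12), radius 1/72; second: x1: center (5/9, 17/36), radius 1/81; x2: center (4/9, 109/216), radius 1/864; x3: center (1/2, -1/4), radius 1/12; x4: center (95/216, 109/216), radius 1/756; x5: center (97/216, 107/216), radius 1/648


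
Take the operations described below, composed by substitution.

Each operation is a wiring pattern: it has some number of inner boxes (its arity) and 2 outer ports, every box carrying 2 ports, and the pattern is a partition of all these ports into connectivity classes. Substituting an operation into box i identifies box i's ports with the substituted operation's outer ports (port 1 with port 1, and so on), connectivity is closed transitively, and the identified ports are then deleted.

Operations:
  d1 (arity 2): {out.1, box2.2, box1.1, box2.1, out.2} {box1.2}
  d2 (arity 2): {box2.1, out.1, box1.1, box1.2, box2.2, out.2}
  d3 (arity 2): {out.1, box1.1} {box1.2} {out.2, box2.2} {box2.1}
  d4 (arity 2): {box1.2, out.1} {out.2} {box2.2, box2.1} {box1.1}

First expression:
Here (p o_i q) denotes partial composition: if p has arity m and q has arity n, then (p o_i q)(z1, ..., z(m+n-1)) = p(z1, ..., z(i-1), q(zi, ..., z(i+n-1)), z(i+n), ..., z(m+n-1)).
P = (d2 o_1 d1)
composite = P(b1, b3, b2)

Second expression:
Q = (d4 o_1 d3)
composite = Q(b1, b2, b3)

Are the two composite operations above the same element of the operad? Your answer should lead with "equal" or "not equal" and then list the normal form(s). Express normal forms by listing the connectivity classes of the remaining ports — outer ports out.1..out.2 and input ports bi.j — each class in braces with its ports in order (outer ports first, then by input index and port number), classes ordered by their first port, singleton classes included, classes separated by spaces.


Reducing the first expression gives {out.1, out.2, b1.1, b2.1, b2.2, b3.1, b3.2} {b1.2}
Reducing the second expression gives {out.1, b2.2} {out.2} {b1.1} {b1.2} {b2.1} {b3.1, b3.2}
Distinct normal forms: not equal.

not equal; first: {out.1, out.2, b1.1, b2.1, b2.2, b3.1, b3.2} {b1.2}; second: {out.1, b2.2} {out.2} {b1.1} {b1.2} {b2.1} {b3.1, b3.2}


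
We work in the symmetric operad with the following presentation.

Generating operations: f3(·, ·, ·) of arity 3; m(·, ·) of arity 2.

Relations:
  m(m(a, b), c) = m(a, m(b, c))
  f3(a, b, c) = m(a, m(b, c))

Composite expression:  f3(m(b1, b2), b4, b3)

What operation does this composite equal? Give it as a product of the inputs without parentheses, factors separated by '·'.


b1 · b2 · b4 · b3

Key point: f3 is associative — brackets drop, the b-order remains.
m(b1, b2) linearizes to b1 · b2
f3(m(b1, b2), b4, b3) linearizes to b1 · b2 · b4 · b3


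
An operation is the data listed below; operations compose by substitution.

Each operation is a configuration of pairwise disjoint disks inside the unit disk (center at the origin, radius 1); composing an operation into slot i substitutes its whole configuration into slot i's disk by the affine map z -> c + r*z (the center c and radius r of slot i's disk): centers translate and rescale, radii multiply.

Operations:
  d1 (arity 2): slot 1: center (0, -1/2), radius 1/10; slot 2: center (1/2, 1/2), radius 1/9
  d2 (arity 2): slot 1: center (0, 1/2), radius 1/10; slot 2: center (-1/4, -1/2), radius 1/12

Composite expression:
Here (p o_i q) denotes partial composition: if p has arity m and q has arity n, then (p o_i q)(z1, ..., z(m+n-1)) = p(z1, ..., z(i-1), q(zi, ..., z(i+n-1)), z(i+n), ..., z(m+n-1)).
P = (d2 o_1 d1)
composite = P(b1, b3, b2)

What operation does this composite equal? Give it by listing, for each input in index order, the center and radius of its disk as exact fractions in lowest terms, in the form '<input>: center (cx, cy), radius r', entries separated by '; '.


b1: center (0, 9/20), radius 1/100; b2: center (-1/4, -1/2), radius 1/12; b3: center (1/20, 11/20), radius 1/90


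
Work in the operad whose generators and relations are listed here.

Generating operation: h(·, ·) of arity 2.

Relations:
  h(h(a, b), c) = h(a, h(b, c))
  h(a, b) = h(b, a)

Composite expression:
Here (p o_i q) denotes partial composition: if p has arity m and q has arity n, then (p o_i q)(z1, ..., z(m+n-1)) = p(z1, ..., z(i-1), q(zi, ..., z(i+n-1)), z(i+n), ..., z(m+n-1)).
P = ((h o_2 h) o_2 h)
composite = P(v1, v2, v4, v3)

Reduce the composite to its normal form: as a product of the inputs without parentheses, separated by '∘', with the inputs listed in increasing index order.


Shape and order are irrelevant to h; the v-input set decides.
h(v2, v4) linearizes to v2 ∘ v4
h(h(v2, v4), v3) linearizes to v2 ∘ v4 ∘ v3
h(v1, h(h(v2, v4), v3)) linearizes to v1 ∘ v2 ∘ v4 ∘ v3
putting the inputs in ascending order: v1 ∘ v2 ∘ v3 ∘ v4

v1 ∘ v2 ∘ v3 ∘ v4


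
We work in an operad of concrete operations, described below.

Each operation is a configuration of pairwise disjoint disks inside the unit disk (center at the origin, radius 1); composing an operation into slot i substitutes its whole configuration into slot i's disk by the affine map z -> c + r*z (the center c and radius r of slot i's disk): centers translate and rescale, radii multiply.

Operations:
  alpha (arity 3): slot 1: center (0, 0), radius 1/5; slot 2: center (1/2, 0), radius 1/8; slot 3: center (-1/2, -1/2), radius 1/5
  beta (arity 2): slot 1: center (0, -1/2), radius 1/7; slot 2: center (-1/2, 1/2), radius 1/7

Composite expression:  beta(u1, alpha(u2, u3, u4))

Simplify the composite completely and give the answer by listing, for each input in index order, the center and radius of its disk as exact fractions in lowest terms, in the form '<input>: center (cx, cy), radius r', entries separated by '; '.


Follow each u-input down from beta: c' goes to c + r*c', radius to r*r'.
input u1: applying the 1 nested substitution gives center (0, -1/2), radius 1/7
input u2: applying the 2 nested substitutions gives center (-1/2, 1/2), radius 1/35
input u3: applying the 2 nested substitutions gives center (-3/7, 1/2), radius 1/56
input u4: applying the 2 nested substitutions gives center (-4/7, 3/7), radius 1/35

u1: center (0, -1/2), radius 1/7; u2: center (-1/2, 1/2), radius 1/35; u3: center (-3/7, 1/2), radius 1/56; u4: center (-4/7, 3/7), radius 1/35


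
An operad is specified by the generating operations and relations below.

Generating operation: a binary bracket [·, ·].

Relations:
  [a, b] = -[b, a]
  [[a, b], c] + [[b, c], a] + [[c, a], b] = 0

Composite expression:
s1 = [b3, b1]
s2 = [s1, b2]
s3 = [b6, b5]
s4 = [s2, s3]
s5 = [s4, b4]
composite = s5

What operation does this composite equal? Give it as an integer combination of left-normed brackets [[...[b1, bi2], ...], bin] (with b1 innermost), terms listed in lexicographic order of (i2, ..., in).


[[[[[b1, b3], b2], b5], b6], b4] - [[[[[b1, b3], b2], b6], b5], b4]

In the tensor algebra, words opening b1 carry the b1-anchored form.
Composite bracket: [[[[b3, b1], b2], [b6, b5]], b4]
Under [a, b] = ab - ba we get 32 signed associative words (2^5 = 32).
Only words starting with b1 matter:
  b1b3b2b5b6b4 appears with sign +1, giving the term +[[[[[b1, b3], b2], b5], b6], b4]
  b1b3b2b6b5b4 appears with sign -1, giving the term -[[[[[b1, b3], b2], b6], b5], b4]


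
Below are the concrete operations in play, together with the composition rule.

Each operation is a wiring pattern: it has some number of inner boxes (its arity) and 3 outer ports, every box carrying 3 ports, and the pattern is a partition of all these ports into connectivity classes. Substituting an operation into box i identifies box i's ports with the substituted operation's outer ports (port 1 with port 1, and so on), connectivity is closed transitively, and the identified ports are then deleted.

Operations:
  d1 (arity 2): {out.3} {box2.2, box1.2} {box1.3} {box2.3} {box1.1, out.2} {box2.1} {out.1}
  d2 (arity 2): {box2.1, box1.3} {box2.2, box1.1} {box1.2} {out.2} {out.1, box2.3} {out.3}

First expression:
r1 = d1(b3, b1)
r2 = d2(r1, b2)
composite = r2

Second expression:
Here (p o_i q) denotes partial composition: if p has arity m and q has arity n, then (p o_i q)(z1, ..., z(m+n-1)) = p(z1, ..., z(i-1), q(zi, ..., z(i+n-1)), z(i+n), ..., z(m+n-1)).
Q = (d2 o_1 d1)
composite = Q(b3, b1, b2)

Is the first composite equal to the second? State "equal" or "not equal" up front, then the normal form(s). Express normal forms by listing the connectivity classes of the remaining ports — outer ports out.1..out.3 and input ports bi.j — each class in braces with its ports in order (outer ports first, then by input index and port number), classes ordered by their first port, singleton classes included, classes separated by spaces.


equal: each reduces to {out.1, b2.3} {out.2} {out.3} {b1.1} {b1.2, b3.2} {b1.3} {b2.1} {b2.2} {b3.1} {b3.3}

In normal form, the first expression is {out.1, b2.3} {out.2} {out.3} {b1.1} {b1.2, b3.2} {b1.3} {b2.1} {b2.2} {b3.1} {b3.3}
In normal form, the second expression is {out.1, b2.3} {out.2} {out.3} {b1.1} {b1.2, b3.2} {b1.3} {b2.1} {b2.2} {b3.1} {b3.3}
One common form — equal.


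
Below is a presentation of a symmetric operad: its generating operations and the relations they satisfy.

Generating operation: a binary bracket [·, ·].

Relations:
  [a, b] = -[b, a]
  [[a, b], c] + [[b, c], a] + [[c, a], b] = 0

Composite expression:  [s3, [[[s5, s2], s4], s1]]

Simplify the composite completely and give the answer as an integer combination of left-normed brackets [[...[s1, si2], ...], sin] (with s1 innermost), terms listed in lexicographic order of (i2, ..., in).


-[[[[s1, s2], s5], s4], s3] + [[[[s1, s4], s2], s5], s3] - [[[[s1, s4], s5], s2], s3] + [[[[s1, s5], s2], s4], s3]

Skip Jacobi rewriting: expand, keep s1-initial words, read off terms.
Composite bracket: [s3, [[[s5, s2], s4], s1]]
Under [a, b] = ab - ba we get 16 signed associative words (2^4 = 16).
Collect the words opening with s1:
  sign of s1s2s5s4s3 is -1, so it contributes -[[[[s1, s2], s5], s4], s3]
  sign of s1s4s2s5s3 is +1, so it contributes +[[[[s1, s4], s2], s5], s3]
  sign of s1s4s5s2s3 is -1, so it contributes -[[[[s1, s4], s5], s2], s3]
  sign of s1s5s2s4s3 is +1, so it contributes +[[[[s1, s5], s2], s4], s3]
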